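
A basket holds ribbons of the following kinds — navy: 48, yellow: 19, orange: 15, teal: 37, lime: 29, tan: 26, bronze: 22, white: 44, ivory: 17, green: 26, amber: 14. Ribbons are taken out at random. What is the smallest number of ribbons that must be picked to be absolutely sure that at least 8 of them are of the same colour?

Pigeonhole: put each drawn ribbon into a box by colour. The largest draw with every box below 8 takes min(count, 7) from each colour.
Σ min(cᵢ, 7) = 7 + 7 + 7 + 7 + 7 + 7 + 7 + 7 + 7 + 7 + 7 = 77.
Draw number 77 + 1 = 78 must push one box to 8.

78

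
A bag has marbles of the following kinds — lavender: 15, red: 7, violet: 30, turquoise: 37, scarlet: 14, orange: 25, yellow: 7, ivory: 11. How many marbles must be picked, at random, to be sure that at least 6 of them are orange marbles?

127

In the worst case for collecting orange marbles, every non-orange marble comes out first.
There are 15 + 7 + 30 + 37 + 14 + 7 + 11 = 121 non-orange marbles altogether.
After those, each further marble must be orange, so 121 + 6 = 127 draws guarantee 6 orange marbles.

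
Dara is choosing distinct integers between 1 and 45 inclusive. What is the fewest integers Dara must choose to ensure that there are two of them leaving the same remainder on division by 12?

By pigeonhole, the 12 residue classes mod 12 are the pigeonholes.
With 12 integers one could put 1 in each residue class and have no class reach 2.
The 13th integer pushes some class to 2, so 12·1 + 1 = 13.

13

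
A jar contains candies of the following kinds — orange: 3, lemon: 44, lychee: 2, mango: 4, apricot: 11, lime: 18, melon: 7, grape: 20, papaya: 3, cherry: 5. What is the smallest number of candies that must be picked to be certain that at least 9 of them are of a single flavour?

57

An adversary could hand out at most 8 candies per flavour (6 flavours run out sooner): 3 + 8 + 2 + 4 + 8 + 8 + 7 + 8 + 3 + 5 = 56 candies and still no flavour has 9.
One more candy lands in a flavour already at 8, so 57 draws are enough and 56 are not.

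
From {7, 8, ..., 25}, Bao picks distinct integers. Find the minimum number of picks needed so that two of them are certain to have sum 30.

A set avoiding the sum 30 can contain at most one of each pair {x, 30−x}, plus the 3 elements whose complement lies outside the range or equal to its own complement.
The integers 15, …, 25 (11 of them) are such a set: any two sum to at least 15+16 = 31 > 30.
Pigeonhole: any 12th integer completes one of the 8 pairs, so 12 choices force a sum of 30.

12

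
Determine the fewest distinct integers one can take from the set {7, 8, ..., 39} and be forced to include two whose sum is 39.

21

A set avoiding the sum 39 can contain at most one of each pair {x, 39−x}, plus the 7 elements whose complement lies outside the range.
The integers 20, …, 39 (20 of them) are such a set: any two sum to at least 20+21 = 41 > 39.
Any 21st integer completes one of the 13 pairs, so 21 choices force a sum of 39.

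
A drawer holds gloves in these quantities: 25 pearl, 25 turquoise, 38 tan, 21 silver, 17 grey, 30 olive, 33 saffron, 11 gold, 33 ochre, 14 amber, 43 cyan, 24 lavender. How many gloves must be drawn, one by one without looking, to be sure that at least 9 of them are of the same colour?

An adversary could hand out at most 8 gloves per colour: 8 + 8 + 8 + 8 + 8 + 8 + 8 + 8 + 8 + 8 + 8 + 8 = 96 gloves and still no colour has 9.
By the pigeonhole principle, one more glove lands in a colour already at 8, so 97 draws are enough and 96 are not.

97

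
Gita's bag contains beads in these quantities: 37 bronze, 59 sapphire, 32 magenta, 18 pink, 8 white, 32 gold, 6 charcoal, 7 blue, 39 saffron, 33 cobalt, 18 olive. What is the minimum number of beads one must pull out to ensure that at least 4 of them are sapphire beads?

234

In the worst case for collecting sapphire beads, every non-sapphire bead comes out first.
There are 37 + 32 + 18 + 8 + 32 + 6 + 7 + 39 + 33 + 18 = 230 non-sapphire beads altogether.
After those, each further bead must be sapphire, so 230 + 4 = 234 draws guarantee 4 sapphire beads.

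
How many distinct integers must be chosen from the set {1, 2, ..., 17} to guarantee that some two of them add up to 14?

12

Group the elements by complementary pair {x, 14−x}: {1,13}, {2,12}, {3,11}, …, giving 6 two-element pairs, the single value 7 (it cannot pair with itself since the integers are distinct), and 4 integers whose partner 14−x falls outside [1,17].
Treating each of those 11 groups as a pigeonhole, one can pick one integer per group — 11 integers — with no two summing to 14.
The 12th integer lands in an occupied pair, forcing a sum of 14.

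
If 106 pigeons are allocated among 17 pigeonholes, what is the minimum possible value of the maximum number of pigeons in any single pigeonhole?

7

The 17 pigeonholes are the holes and the 106 pigeons are the pigeons.
If every pigeonhole held at most 6 pigeons, the total would be at most 17 × 6 = 102, which is less than 106.
So some pigeonhole holds at least ⌈106/17⌉ = 7 pigeons.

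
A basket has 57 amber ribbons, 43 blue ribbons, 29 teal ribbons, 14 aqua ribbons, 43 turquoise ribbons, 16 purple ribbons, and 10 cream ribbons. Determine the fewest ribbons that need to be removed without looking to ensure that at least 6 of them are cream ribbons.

208

In the worst case for collecting cream ribbons, every non-cream ribbon comes out first.
There are 57 + 43 + 29 + 14 + 43 + 16 = 202 non-cream ribbons altogether.
After those, each further ribbon must be cream, so 202 + 6 = 208 draws guarantee 6 cream ribbons.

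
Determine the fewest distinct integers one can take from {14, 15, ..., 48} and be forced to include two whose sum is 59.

Two chosen integers sum to 59 exactly when both halves of some pair {x, 59−x} with 14 ≤ x ≤ 59−x ≤ 45 are chosen — 16 such pairs.
The remaining 3 elements (those with no distinct partner in range) can never complete a 59-sum, so the worst case takes all of them and one from each pair: 3 + 16 = 19.
By the pigeonhole principle, the 20th integer has to be the second member of some pair, so 19 + 1 = 20.

20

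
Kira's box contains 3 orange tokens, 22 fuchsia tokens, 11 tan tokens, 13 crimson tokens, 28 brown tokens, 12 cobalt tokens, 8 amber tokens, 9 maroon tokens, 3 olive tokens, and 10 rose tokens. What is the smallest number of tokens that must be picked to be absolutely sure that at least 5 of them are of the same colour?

By pigeonhole, the 10 colours are the holes; the tokens drawn are the pigeons.
To avoid 5 of any one colour, the worst case takes at most 4 of each colour, or every token of a colour that has fewer than 4.
That gives 3 + 4 + 4 + 4 + 4 + 4 + 4 + 4 + 3 + 4 = 38 tokens with no colour reaching 5.
The next token forces some colour to 5, so 38 + 1 = 39.

39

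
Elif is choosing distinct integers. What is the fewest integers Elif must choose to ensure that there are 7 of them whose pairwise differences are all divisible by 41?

247

Integers whose pairwise differences are multiples of 41 are exactly those sharing a remainder mod 41. The 41 residue classes mod 41 are the pigeonholes.
With 246 integers one could put 6 in each residue class and have no class reach 7.
The 247th integer pushes some class to 7, so 41·6 + 1 = 247.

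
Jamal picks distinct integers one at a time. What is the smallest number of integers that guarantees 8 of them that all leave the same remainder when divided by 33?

By the pigeonhole principle, the 33 residue classes mod 33 are the pigeonholes.
With 231 integers one could put 7 in each residue class and have no class reach 8.
The 232nd integer pushes some class to 8, so 33·7 + 1 = 232.

232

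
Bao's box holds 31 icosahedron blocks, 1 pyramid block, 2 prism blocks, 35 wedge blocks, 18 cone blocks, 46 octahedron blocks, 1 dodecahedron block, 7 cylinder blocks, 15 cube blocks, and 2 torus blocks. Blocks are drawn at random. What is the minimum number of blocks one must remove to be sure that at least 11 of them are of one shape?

Pigeonhole: put each drawn block into a box by shape. The largest draw with every box below 11 takes min(count, 10) from each shape; shapes with fewer than 10 contribute all they have.
Σ min(cᵢ, 10) = 10 + 1 + 2 + 10 + 10 + 10 + 1 + 7 + 10 + 2 = 63.
Draw number 63 + 1 = 64 must push one box to 11.

64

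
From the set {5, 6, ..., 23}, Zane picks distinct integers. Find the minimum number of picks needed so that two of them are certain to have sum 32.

Group the elements by complementary pair {x, 32−x}: {9,23}, {10,22}, {11,21}, …, giving 7 two-element pairs, the single value 16 (it cannot pair with itself since the integers are distinct), and 4 integers whose partner 32−x falls outside [5,23].
By the pigeonhole principle, treating each of those 12 groups as a pigeonhole, one can pick one integer per group — 12 integers — with no two summing to 32.
The 13th integer lands in an occupied pair, forcing a sum of 32.

13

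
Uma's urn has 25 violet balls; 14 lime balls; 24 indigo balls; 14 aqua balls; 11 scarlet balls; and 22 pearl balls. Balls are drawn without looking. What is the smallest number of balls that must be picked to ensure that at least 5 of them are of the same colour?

25

By pigeonhole, the 6 colours are the holes; the balls drawn are the pigeons.
To avoid 5 of any one colour, the worst case takes at most 4 of each colour.
That gives 4 + 4 + 4 + 4 + 4 + 4 = 24 balls with no colour reaching 5.
The next ball forces some colour to 5, so 24 + 1 = 25.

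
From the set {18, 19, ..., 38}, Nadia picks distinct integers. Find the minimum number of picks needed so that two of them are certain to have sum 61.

14

A set avoiding the sum 61 can contain at most one of each pair {x, 61−x}, plus the 5 elements whose complement lies outside the range.
The integers 18, …, 30 (13 of them) are such a set: any two sum to at least 18+19 = 37 and at most 29+30 = 59 < 61.
Pigeonhole: any 14th integer completes one of the 8 pairs, so 14 choices force a sum of 61.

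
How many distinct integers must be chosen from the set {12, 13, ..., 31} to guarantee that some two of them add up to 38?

Group the elements by complementary pair {x, 38−x}: {12,26}, {13,25}, {14,24}, …, giving 7 two-element pairs, the single value 19 (it cannot pair with itself since the integers are distinct), and 5 integers whose partner 38−x falls outside [12,31].
By the pigeonhole principle, treating each of those 13 groups as a pigeonhole, one can pick one integer per group — 13 integers — with no two summing to 38.
The 14th integer lands in an occupied pair, forcing a sum of 38.

14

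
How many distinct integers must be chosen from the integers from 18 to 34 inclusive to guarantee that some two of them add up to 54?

11

Group the elements by complementary pair {x, 54−x}: {20,34}, {21,33}, {22,32}, …, giving 7 two-element pairs; the single value 27 (it cannot pair with itself since the integers are distinct); and 2 integers whose partner 54−x falls outside [18,34].
Treating each of those 10 groups as a pigeonhole, one can pick one integer per group — 10 integers — with no two summing to 54.
The 11th integer lands in an occupied pair, forcing a sum of 54.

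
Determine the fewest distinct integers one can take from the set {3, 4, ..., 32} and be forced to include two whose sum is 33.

17

Two chosen integers sum to 33 exactly when both halves of some pair {x, 33−x} with 3 ≤ x ≤ 33−x ≤ 30 are chosen — 14 such pairs.
The remaining 2 elements (those with no distinct partner in range) can never complete a 33-sum, so the worst case takes all of them and one from each pair: 2 + 14 = 16.
The 17th integer has to be the second member of some pair, so 16 + 1 = 17.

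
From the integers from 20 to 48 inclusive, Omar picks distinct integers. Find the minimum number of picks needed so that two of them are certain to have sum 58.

21

Two chosen integers sum to 58 exactly when both halves of some pair {x, 58−x} with 20 ≤ x ≤ 58−x ≤ 38 are chosen — 9 such pairs.
The remaining 11 elements (those with no distinct partner in range) can never complete a 58-sum, so the worst case takes all of them and one from each pair: 11 + 9 = 20.
The 21st integer has to be the second member of some pair, so 20 + 1 = 21.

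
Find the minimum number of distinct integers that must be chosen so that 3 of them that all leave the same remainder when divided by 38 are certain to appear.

77

The 38 residue classes mod 38 are the pigeonholes.
With 76 integers one could put 2 in each residue class and have no class reach 3.
The 77th integer pushes some class to 3, so 38·2 + 1 = 77.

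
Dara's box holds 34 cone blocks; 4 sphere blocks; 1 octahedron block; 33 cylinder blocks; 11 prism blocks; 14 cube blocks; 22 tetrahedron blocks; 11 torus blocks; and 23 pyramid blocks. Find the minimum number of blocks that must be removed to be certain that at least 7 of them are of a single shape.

By pigeonhole, the 9 shapes are the holes; the blocks drawn are the pigeons.
To avoid 7 of any one shape, the worst case takes at most 6 of each shape, or every block of a shape that has fewer than 6.
That gives 6 + 4 + 1 + 6 + 6 + 6 + 6 + 6 + 6 = 47 blocks with no shape reaching 7.
The next block forces some shape to 7, so 47 + 1 = 48.

48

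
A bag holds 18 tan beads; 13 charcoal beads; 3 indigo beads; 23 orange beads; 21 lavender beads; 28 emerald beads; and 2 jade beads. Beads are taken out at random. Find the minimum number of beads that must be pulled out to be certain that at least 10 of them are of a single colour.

Pigeonhole: put each drawn bead into a box by colour. The largest draw with every box below 10 takes min(count, 9) from each colour; colours with fewer than 9 contribute all they have.
Σ min(cᵢ, 9) = 9 + 9 + 3 + 9 + 9 + 9 + 2 = 50.
Draw number 50 + 1 = 51 must push one box to 10.

51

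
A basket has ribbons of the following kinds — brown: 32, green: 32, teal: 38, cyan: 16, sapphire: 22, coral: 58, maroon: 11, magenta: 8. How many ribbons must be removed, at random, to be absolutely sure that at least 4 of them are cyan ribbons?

In the worst case for collecting cyan ribbons, every non-cyan ribbon comes out first.
There are 32 + 32 + 38 + 22 + 58 + 11 + 8 = 201 non-cyan ribbons altogether.
After those, each further ribbon must be cyan, so 201 + 4 = 205 draws guarantee 4 cyan ribbons.

205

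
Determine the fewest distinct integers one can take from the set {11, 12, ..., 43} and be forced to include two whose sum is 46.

Group the elements by complementary pair {x, 46−x}: {11,35}, {12,34}, {13,33}, …, giving 12 two-element pairs, the single value 23 (it cannot pair with itself since the integers are distinct), and 8 integers whose partner 46−x falls outside [11,43].
Treating each of those 21 groups as a pigeonhole, one can pick one integer per group — 21 integers — with no two summing to 46.
The 22nd integer lands in an occupied pair, forcing a sum of 46.

22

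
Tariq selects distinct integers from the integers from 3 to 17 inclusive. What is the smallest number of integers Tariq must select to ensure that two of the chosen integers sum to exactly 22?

10

A set avoiding the sum 22 can contain at most one of each pair {x, 22−x}, plus the 3 elements whose complement lies outside the range or equal to its own complement.
The integers 3, …, 11 (9 of them) are such a set: any two sum to at least 3+4 = 7 and at most 10+11 = 21 < 22.
By pigeonhole, any 10th integer completes one of the 6 pairs, so 10 choices force a sum of 22.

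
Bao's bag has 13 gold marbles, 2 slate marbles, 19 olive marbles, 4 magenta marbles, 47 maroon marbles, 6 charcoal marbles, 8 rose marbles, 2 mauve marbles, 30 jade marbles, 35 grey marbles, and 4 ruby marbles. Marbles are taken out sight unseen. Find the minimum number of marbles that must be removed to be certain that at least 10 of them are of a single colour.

Put each drawn marble into a box by colour. The largest draw with every box below 10 takes min(count, 9) from each colour; colours with fewer than 9 contribute all they have.
Σ min(cᵢ, 9) = 9 + 2 + 9 + 4 + 9 + 6 + 8 + 2 + 9 + 9 + 4 = 71.
Draw number 71 + 1 = 72 must push one box to 10.

72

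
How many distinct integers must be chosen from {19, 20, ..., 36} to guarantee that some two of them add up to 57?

Two chosen integers sum to 57 exactly when both halves of some pair {x, 57−x} with 21 ≤ x ≤ 57−x ≤ 36 are chosen — 8 such pairs.
The remaining 2 elements (those with no distinct partner in range) can never complete a 57-sum, so the worst case takes all of them and one from each pair: 2 + 8 = 10.
The 11th integer has to be the second member of some pair, so 10 + 1 = 11.

11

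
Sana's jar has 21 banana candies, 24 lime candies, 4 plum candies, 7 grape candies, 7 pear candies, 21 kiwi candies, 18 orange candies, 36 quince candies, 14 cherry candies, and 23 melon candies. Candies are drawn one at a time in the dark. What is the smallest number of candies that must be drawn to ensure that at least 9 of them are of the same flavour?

75

By pigeonhole, put each drawn candy into a box by flavour. The largest draw with every box below 9 takes min(count, 8) from each flavour; flavours with fewer than 8 contribute all they have.
Σ min(cᵢ, 8) = 8 + 8 + 4 + 7 + 7 + 8 + 8 + 8 + 8 + 8 = 74.
Draw number 74 + 1 = 75 must push one box to 9.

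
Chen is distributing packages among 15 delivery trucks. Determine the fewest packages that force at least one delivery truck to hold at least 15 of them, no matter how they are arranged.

211

With 210 packages one could put exactly 14 in each of the 15 delivery trucks, and no delivery truck would reach 15.
One more package must land in a delivery truck that already has 14, giving it 15.
So 15 × 14 + 1 = 211 packages are required.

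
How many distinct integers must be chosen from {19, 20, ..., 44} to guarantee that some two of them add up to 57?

A set avoiding the sum 57 can contain at most one of each pair {x, 57−x}, plus the 6 elements whose complement lies outside the range.
The integers 29, …, 44 (16 of them) are such a set: any two sum to at least 29+30 = 59 > 57.
By pigeonhole, any 17th integer completes one of the 10 pairs, so 17 choices force a sum of 57.

17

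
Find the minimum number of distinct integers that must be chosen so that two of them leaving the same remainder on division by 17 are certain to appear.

The 17 residue classes mod 17 are the pigeonholes.
With 17 integers one could put 1 in each residue class and have no class reach 2.
The 18th integer pushes some class to 2, so 17·1 + 1 = 18.

18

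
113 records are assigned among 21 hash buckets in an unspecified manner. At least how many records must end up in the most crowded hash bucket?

The 21 hash buckets are the holes and the 113 records are the pigeons.
If every hash bucket held at most 5 records, the total would be at most 21 × 5 = 105, which is less than 113.
So some hash bucket holds at least ⌈113/21⌉ = 6 records.

6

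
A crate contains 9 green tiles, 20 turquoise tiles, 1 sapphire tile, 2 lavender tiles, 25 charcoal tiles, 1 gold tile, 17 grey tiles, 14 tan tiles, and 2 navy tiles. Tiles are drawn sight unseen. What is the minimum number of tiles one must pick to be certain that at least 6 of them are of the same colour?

An adversary could hand out at most 5 tiles per colour (4 colours run out sooner): 5 + 5 + 1 + 2 + 5 + 1 + 5 + 5 + 2 = 31 tiles and still no colour has 6.
By the pigeonhole principle, one more tile lands in a colour already at 5, so 32 draws are enough and 31 are not.

32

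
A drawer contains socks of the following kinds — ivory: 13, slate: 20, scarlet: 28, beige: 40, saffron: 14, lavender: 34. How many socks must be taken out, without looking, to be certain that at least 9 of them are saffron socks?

In the worst case for collecting saffron socks, every non-saffron sock comes out first.
There are 13 + 20 + 28 + 40 + 34 = 135 non-saffron socks altogether.
After those, each further sock must be saffron, so 135 + 9 = 144 draws guarantee 9 saffron socks.

144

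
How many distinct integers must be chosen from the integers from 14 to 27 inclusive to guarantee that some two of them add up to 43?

9

Group the elements by complementary pair {x, 43−x}: {16,27}, {17,26}, {18,25}, …, giving 6 two-element pairs and 2 integers whose partner 43−x falls outside [14,27].
Treating each of those 8 groups as a pigeonhole, one can pick one integer per group — 8 integers — with no two summing to 43.
The 9th integer lands in an occupied pair, forcing a sum of 43.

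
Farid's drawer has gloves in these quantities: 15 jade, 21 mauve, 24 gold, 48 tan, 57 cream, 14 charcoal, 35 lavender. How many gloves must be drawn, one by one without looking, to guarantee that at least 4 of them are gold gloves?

194

In the worst case for collecting gold gloves, every non-gold glove comes out first.
There are 15 + 21 + 48 + 57 + 14 + 35 = 190 non-gold gloves altogether.
After those, each further glove must be gold, so 190 + 4 = 194 draws guarantee 4 gold gloves.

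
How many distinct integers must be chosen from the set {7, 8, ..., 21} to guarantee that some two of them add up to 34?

12

Two chosen integers sum to 34 exactly when both halves of some pair {x, 34−x} with 13 ≤ x ≤ 34−x ≤ 21 are chosen — 4 such pairs.
The remaining 7 elements (those with no distinct partner in range) can never complete a 34-sum, so the worst case takes all of them and one from each pair: 7 + 4 = 11.
By pigeonhole, the 12th integer has to be the second member of some pair, so 11 + 1 = 12.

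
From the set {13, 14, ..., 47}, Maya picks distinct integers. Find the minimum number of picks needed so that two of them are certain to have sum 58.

20

A set avoiding the sum 58 can contain at most one of each pair {x, 58−x}, plus the 3 elements whose complement lies outside the range or equal to its own complement.
The integers 29, …, 47 (19 of them) are such a set: any two sum to at least 29+30 = 59 > 58.
Any 20th integer completes one of the 16 pairs, so 20 choices force a sum of 58.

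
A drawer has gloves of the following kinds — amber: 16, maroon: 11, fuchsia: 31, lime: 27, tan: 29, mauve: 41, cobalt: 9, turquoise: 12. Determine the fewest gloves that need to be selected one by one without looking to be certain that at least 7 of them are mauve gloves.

In the worst case for collecting mauve gloves, every non-mauve glove comes out first.
There are 16 + 11 + 31 + 27 + 29 + 9 + 12 = 135 non-mauve gloves altogether.
After those, each further glove must be mauve, so 135 + 7 = 142 draws guarantee 7 mauve gloves.

142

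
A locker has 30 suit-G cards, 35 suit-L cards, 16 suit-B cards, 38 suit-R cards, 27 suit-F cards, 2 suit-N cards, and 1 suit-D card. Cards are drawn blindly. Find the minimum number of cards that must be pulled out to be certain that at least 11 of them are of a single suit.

The 7 suits are the holes; the cards drawn are the pigeons.
To avoid 11 of any one suit, the worst case takes at most 10 of each suit, or every card of a suit that has fewer than 10.
That gives 10 + 10 + 10 + 10 + 10 + 2 + 1 = 53 cards with no suit reaching 11.
The next card forces some suit to 11, so 53 + 1 = 54.

54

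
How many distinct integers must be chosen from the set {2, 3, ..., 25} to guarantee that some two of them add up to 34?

17

A set avoiding the sum 34 can contain at most one of each pair {x, 34−x}, plus the 8 elements whose complement lies outside the range or equal to its own complement.
The integers 2, …, 17 (16 of them) are such a set: any two sum to at least 2+3 = 5 and at most 16+17 = 33 < 34.
Any 17th integer completes one of the 8 pairs, so 17 choices force a sum of 34.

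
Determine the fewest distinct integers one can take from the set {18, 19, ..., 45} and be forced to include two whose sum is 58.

18

Group the elements by complementary pair {x, 58−x}: {18,40}, {19,39}, {20,38}, …, giving 11 two-element pairs, the single value 29 (it cannot pair with itself since the integers are distinct), and 5 integers whose partner 58−x falls outside [18,45].
Treating each of those 17 groups as a pigeonhole, one can pick one integer per group — 17 integers — with no two summing to 58.
The 18th integer lands in an occupied pair, forcing a sum of 58.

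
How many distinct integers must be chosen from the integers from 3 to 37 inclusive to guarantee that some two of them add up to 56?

27

A set avoiding the sum 56 can contain at most one of each pair {x, 56−x}, plus the 17 elements whose complement lies outside the range or equal to its own complement.
The integers 3, …, 28 (26 of them) are such a set: any two sum to at least 3+4 = 7 and at most 27+28 = 55 < 56.
By the pigeonhole principle, any 27th integer completes one of the 9 pairs, so 27 choices force a sum of 56.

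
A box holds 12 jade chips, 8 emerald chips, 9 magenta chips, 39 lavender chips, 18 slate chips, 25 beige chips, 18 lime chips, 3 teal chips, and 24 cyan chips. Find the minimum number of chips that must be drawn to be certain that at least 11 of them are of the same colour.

By pigeonhole, the 9 colours are the holes; the chips drawn are the pigeons.
To avoid 11 of any one colour, the worst case takes at most 10 of each colour, or every chip of a colour that has fewer than 10.
That gives 10 + 8 + 9 + 10 + 10 + 10 + 10 + 3 + 10 = 80 chips with no colour reaching 11.
The next chip forces some colour to 11, so 80 + 1 = 81.

81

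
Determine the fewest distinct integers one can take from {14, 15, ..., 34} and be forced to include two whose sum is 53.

Two chosen integers sum to 53 exactly when both halves of some pair {x, 53−x} with 19 ≤ x ≤ 53−x ≤ 34 are chosen — 8 such pairs.
The remaining 5 elements (those with no distinct partner in range) can never complete a 53-sum, so the worst case takes all of them and one from each pair: 5 + 8 = 13.
The 14th integer has to be the second member of some pair, so 13 + 1 = 14.

14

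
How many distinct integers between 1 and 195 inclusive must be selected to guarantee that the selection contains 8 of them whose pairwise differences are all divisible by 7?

Integers whose pairwise differences are multiples of 7 are exactly those sharing a remainder mod 7. The 7 residue classes mod 7 are the pigeonholes.
With 49 integers one could put 7 in each residue class and have no class reach 8.
The 50th integer pushes some class to 8, so 7·7 + 1 = 50.

50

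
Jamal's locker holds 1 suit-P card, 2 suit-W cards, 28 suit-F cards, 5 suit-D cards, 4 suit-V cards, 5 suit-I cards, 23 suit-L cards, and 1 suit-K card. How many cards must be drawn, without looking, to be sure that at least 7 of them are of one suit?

The 8 suits are the holes; the cards drawn are the pigeons.
To avoid 7 of any one suit, the worst case takes at most 6 of each suit, or every card of a suit that has fewer than 6.
That gives 1 + 2 + 6 + 5 + 4 + 5 + 6 + 1 = 30 cards with no suit reaching 7.
The next card forces some suit to 7, so 30 + 1 = 31.

31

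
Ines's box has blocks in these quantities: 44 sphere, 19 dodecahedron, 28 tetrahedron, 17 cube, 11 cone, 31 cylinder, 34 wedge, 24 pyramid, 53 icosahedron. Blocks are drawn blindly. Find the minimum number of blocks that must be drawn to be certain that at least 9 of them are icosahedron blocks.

217

In the worst case for collecting icosahedron blocks, every non-icosahedron block comes out first.
There are 44 + 19 + 28 + 17 + 11 + 31 + 34 + 24 = 208 non-icosahedron blocks altogether.
After those, each further block must be icosahedron, so 208 + 9 = 217 draws guarantee 9 icosahedron blocks.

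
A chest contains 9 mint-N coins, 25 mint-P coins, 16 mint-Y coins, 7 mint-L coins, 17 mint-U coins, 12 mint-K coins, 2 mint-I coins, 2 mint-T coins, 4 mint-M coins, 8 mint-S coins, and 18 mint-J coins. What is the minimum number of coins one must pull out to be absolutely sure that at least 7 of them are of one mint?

57

An adversary could hand out at most 6 coins per mint (mint-I, mint-T, mint-M run out sooner): 6 + 6 + 6 + 6 + 6 + 6 + 2 + 2 + 4 + 6 + 6 = 56 coins and still no mint has 7.
One more coin lands in a mint already at 6, so 57 draws are enough and 56 are not.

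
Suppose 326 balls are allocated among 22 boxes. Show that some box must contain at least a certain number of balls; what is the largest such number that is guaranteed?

By the pigeonhole principle, the 22 boxes are the holes and the 326 balls are the pigeons.
If every box held at most 14 balls, the total would be at most 22 × 14 = 308, which is less than 326.
So some box holds at least ⌈326/22⌉ = 15 balls.

15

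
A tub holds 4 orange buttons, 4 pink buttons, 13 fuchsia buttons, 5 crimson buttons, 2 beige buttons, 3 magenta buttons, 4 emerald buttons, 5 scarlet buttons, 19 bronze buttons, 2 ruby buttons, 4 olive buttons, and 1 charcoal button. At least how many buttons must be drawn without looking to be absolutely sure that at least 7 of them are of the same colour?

An adversary could hand out at most 6 buttons per colour (10 colours run out sooner): 4 + 4 + 6 + 5 + 2 + 3 + 4 + 5 + 6 + 2 + 4 + 1 = 46 buttons and still no colour has 7.
By the pigeonhole principle, one more button lands in a colour already at 6, so 47 draws are enough and 46 are not.

47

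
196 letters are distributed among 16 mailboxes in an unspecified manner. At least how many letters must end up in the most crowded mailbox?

By the pigeonhole principle, the 16 mailboxes are the holes and the 196 letters are the pigeons.
If every mailbox held at most 12 letters, the total would be at most 16 × 12 = 192, which is less than 196.
So some mailbox holds at least ⌈196/16⌉ = 13 letters.

13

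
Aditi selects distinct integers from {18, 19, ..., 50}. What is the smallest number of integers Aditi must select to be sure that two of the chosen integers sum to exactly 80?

Two chosen integers sum to 80 exactly when both halves of some pair {x, 80−x} with 30 ≤ x ≤ 80−x ≤ 50 are chosen — 10 such pairs.
The remaining 13 elements (those with no distinct partner in range) can never complete a 80-sum, so the worst case takes all of them and one from each pair: 13 + 10 = 23.
The 24th integer has to be the second member of some pair, so 23 + 1 = 24.

24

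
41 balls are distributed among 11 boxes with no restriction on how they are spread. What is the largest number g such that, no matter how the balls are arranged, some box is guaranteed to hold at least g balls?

The 11 boxes are the holes and the 41 balls are the pigeons.
If every box held at most 3 balls, the total would be at most 11 × 3 = 33, which is less than 41.
So some box holds at least ⌈41/11⌉ = 4 balls.

4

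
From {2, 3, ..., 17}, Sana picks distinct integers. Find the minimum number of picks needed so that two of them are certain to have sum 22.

11

Group the elements by complementary pair {x, 22−x}: {5,17}, {6,16}, {7,15}, …, giving 6 two-element pairs, the single value 11 (it cannot pair with itself since the integers are distinct), and 3 integers whose partner 22−x falls outside [2,17].
By pigeonhole, treating each of those 10 groups as a pigeonhole, one can pick one integer per group — 10 integers — with no two summing to 22.
The 11th integer lands in an occupied pair, forcing a sum of 22.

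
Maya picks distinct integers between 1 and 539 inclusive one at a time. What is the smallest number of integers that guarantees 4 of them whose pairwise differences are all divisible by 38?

Integers whose pairwise differences are multiples of 38 are exactly those sharing a remainder mod 38. The 38 residue classes mod 38 are the pigeonholes.
With 114 integers one could put 3 in each residue class and have no class reach 4.
The 115th integer pushes some class to 4, so 38·3 + 1 = 115.

115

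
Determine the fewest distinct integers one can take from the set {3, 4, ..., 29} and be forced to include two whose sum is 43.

Group the elements by complementary pair {x, 43−x}: {14,29}, {15,28}, {16,27}, …, giving 8 two-element pairs and 11 integers whose partner 43−x falls outside [3,29].
By pigeonhole, treating each of those 19 groups as a pigeonhole, one can pick one integer per group — 19 integers — with no two summing to 43.
The 20th integer lands in an occupied pair, forcing a sum of 43.

20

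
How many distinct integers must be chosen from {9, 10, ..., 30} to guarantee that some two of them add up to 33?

A set avoiding the sum 33 can contain at most one of each pair {x, 33−x}, plus the 6 elements whose complement lies outside the range.
The integers 17, …, 30 (14 of them) are such a set: any two sum to at least 17+18 = 35 > 33.
By the pigeonhole principle, any 15th integer completes one of the 8 pairs, so 15 choices force a sum of 33.

15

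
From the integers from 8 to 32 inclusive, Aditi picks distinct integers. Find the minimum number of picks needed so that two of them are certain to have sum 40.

14

Group the elements by complementary pair {x, 40−x}: {8,32}, {9,31}, {10,30}, …, giving 12 two-element pairs and the single value 20 (it cannot pair with itself since the integers are distinct).
Treating each of those 13 groups as a pigeonhole, one can pick one integer per group — 13 integers — with no two summing to 40.
The 14th integer lands in an occupied pair, forcing a sum of 40.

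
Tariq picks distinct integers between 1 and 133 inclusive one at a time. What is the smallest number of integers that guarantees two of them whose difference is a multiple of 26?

Integers whose pairwise differences are multiples of 26 are exactly those sharing a remainder mod 26. Pigeonhole: the 26 residue classes mod 26 are the pigeonholes.
With 26 integers one could put 1 in each residue class and have no class reach 2.
The 27th integer pushes some class to 2, so 26·1 + 1 = 27.

27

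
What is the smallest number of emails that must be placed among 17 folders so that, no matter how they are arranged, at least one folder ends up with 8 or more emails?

With 119 emails one could put exactly 7 in each of the 17 folders, and no folder would reach 8.
By the pigeonhole principle, one more email must land in a folder that already has 7, giving it 8.
So 17 × 7 + 1 = 120 emails are required.

120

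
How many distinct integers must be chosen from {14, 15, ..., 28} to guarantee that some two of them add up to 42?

A set avoiding the sum 42 can contain at most one of each pair {x, 42−x}, plus the 1 element equal to its own complement.
The integers 21, …, 28 (8 of them) are such a set: any two sum to at least 21+22 = 43 > 42.
By the pigeonhole principle, any 9th integer completes one of the 7 pairs, so 9 choices force a sum of 42.

9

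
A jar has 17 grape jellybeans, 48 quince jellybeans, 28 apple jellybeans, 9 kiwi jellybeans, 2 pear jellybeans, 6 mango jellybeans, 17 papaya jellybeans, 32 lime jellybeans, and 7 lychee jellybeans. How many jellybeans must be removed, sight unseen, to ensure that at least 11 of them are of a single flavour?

75

Put each drawn jellybean into a box by flavour. The largest draw with every box below 11 takes min(count, 10) from each flavour; flavours with fewer than 10 contribute all they have.
Σ min(cᵢ, 10) = 10 + 10 + 10 + 9 + 2 + 6 + 10 + 10 + 7 = 74.
Draw number 74 + 1 = 75 must push one box to 11.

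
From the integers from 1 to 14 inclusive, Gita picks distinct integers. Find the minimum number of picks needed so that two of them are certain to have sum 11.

10

A set avoiding the sum 11 can contain at most one of each pair {x, 11−x}, plus the 4 elements whose complement lies outside the range.
The integers 6, …, 14 (9 of them) are such a set: any two sum to at least 6+7 = 13 > 11.
Any 10th integer completes one of the 5 pairs, so 10 choices force a sum of 11.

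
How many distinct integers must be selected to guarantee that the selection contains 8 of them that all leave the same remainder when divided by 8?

By the pigeonhole principle, the 8 residue classes mod 8 are the pigeonholes.
With 56 integers one could put 7 in each residue class and have no class reach 8.
The 57th integer pushes some class to 8, so 8·7 + 1 = 57.

57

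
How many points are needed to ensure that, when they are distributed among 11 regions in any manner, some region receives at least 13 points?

133

With 132 points one could put exactly 12 in each of the 11 regions, and no region would reach 13.
By the pigeonhole principle, one more point must land in a region that already has 12, giving it 13.
So 11 × 12 + 1 = 133 points are required.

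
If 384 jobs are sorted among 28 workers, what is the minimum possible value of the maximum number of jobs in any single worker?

The 28 workers are the holes and the 384 jobs are the pigeons.
If every worker held at most 13 jobs, the total would be at most 28 × 13 = 364, which is less than 384.
So some worker holds at least ⌈384/28⌉ = 14 jobs.

14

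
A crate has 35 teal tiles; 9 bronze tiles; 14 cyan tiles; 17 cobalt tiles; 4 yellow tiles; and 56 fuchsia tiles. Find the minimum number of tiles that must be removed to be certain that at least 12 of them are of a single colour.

The 6 colours are the holes; the tiles drawn are the pigeons.
To avoid 12 of any one colour, the worst case takes at most 11 of each colour, or every tile of a colour that has fewer than 11.
That gives 11 + 9 + 11 + 11 + 4 + 11 = 57 tiles with no colour reaching 12.
The next tile forces some colour to 12, so 57 + 1 = 58.

58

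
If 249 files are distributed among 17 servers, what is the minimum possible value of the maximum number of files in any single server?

By the pigeonhole principle, the 17 servers are the holes and the 249 files are the pigeons.
If every server held at most 14 files, the total would be at most 17 × 14 = 238, which is less than 249.
So some server holds at least ⌈249/17⌉ = 15 files.

15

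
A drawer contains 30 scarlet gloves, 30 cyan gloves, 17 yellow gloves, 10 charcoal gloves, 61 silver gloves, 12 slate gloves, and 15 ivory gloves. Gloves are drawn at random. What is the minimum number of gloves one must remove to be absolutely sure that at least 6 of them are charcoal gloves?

In the worst case for collecting charcoal gloves, every non-charcoal glove comes out first.
There are 30 + 30 + 17 + 61 + 12 + 15 = 165 non-charcoal gloves altogether.
After those, each further glove must be charcoal, so 165 + 6 = 171 draws guarantee 6 charcoal gloves.

171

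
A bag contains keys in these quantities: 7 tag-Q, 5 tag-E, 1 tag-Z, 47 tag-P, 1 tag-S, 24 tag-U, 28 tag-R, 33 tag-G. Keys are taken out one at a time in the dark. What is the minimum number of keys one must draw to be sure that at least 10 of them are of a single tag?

Pigeonhole: the 8 tags are the holes; the keys drawn are the pigeons.
To avoid 10 of any one tag, the worst case takes at most 9 of each tag, or every key of a tag that has fewer than 9.
That gives 7 + 5 + 1 + 9 + 1 + 9 + 9 + 9 = 50 keys with no tag reaching 10.
The next key forces some tag to 10, so 50 + 1 = 51.

51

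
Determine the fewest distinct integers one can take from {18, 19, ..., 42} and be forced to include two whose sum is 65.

A set avoiding the sum 65 can contain at most one of each pair {x, 65−x}, plus the 5 elements whose complement lies outside the range.
The integers 18, …, 32 (15 of them) are such a set: any two sum to at least 18+19 = 37 and at most 31+32 = 63 < 65.
By pigeonhole, any 16th integer completes one of the 10 pairs, so 16 choices force a sum of 65.

16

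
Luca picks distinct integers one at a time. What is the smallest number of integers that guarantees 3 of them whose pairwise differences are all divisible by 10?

21

Integers whose pairwise differences are multiples of 10 are exactly those sharing a remainder mod 10. Pigeonhole: the 10 residue classes mod 10 are the pigeonholes.
With 20 integers one could put 2 in each residue class and have no class reach 3.
The 21st integer pushes some class to 3, so 10·2 + 1 = 21.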